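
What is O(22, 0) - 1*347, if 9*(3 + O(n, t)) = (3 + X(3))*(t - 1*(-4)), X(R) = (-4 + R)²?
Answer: -3134/9 ≈ -348.22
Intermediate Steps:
O(n, t) = -11/9 + 4*t/9 (O(n, t) = -3 + ((3 + (-4 + 3)²)*(t - 1*(-4)))/9 = -3 + ((3 + (-1)²)*(t + 4))/9 = -3 + ((3 + 1)*(4 + t))/9 = -3 + (4*(4 + t))/9 = -3 + (16 + 4*t)/9 = -3 + (16/9 + 4*t/9) = -11/9 + 4*t/9)
O(22, 0) - 1*347 = (-11/9 + (4/9)*0) - 1*347 = (-11/9 + 0) - 347 = -11/9 - 347 = -3134/9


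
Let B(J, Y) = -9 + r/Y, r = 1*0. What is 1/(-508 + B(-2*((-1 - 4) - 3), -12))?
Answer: -1/517 ≈ -0.0019342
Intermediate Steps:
r = 0
B(J, Y) = -9 (B(J, Y) = -9 + 0/Y = -9 + 0 = -9)
1/(-508 + B(-2*((-1 - 4) - 3), -12)) = 1/(-508 - 9) = 1/(-517) = -1/517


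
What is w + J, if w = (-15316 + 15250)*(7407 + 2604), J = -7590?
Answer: -668316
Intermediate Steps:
w = -660726 (w = -66*10011 = -660726)
w + J = -660726 - 7590 = -668316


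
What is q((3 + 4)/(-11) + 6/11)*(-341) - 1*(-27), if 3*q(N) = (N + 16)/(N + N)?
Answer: 59837/6 ≈ 9972.8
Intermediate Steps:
q(N) = (16 + N)/(6*N) (q(N) = ((N + 16)/(N + N))/3 = ((16 + N)/((2*N)))/3 = ((16 + N)*(1/(2*N)))/3 = ((16 + N)/(2*N))/3 = (16 + N)/(6*N))
q((3 + 4)/(-11) + 6/11)*(-341) - 1*(-27) = ((16 + ((3 + 4)/(-11) + 6/11))/(6*((3 + 4)/(-11) + 6/11)))*(-341) - 1*(-27) = ((16 + (7*(-1/11) + 6*(1/11)))/(6*(7*(-1/11) + 6*(1/11))))*(-341) + 27 = ((16 + (-7/11 + 6/11))/(6*(-7/11 + 6/11)))*(-341) + 27 = ((16 - 1/11)/(6*(-1/11)))*(-341) + 27 = ((1/6)*(-11)*(175/11))*(-341) + 27 = -175/6*(-341) + 27 = 59675/6 + 27 = 59837/6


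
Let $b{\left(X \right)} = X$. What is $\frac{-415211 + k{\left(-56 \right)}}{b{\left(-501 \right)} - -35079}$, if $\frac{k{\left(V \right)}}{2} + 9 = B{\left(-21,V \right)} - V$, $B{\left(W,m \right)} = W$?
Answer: $- \frac{415159}{34578} \approx -12.006$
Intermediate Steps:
$k{\left(V \right)} = -60 - 2 V$ ($k{\left(V \right)} = -18 + 2 \left(-21 - V\right) = -18 - \left(42 + 2 V\right) = -60 - 2 V$)
$\frac{-415211 + k{\left(-56 \right)}}{b{\left(-501 \right)} - -35079} = \frac{-415211 - -52}{-501 - -35079} = \frac{-415211 + \left(-60 + 112\right)}{-501 + \left(-4318 + 39397\right)} = \frac{-415211 + 52}{-501 + 35079} = - \frac{415159}{34578}$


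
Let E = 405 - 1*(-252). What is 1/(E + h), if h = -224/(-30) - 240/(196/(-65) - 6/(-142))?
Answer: 205815/153371207 ≈ 0.0013419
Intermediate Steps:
E = 657 (E = 405 + 252 = 657)
h = 18150752/205815 (h = -224*(-1/30) - 240/(196*(-1/65) - 6*(-1/142)) = 112/15 - 240/(-196/65 + 3/71) = 112/15 - 240/(-13721/4615) = 112/15 - 240*(-4615/13721) = 112/15 + 1107600/13721 = 18150752/205815 ≈ 88.190)
1/(E + h) = 1/(657 + 18150752/205815) = 1/(153371207/205815) = 205815/153371207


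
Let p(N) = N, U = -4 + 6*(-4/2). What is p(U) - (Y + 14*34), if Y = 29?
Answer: -521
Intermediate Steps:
U = -16 (U = -4 + 6*(-4*½) = -4 + 6*(-2) = -4 - 12 = -16)
p(U) - (Y + 14*34) = -16 - (29 + 14*34) = -16 - (29 + 476) = -16 - 1*505 = -16 - 505 = -521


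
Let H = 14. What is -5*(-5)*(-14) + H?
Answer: -336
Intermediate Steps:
-5*(-5)*(-14) + H = -5*(-5)*(-14) + 14 = 25*(-14) + 14 = -350 + 14 = -336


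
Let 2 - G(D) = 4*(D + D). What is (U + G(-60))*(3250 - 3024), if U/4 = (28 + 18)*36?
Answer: 1605956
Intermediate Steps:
G(D) = 2 - 8*D (G(D) = 2 - 4*(D + D) = 2 - 4*2*D = 2 - 8*D)
U = 6624 (U = 4*((28 + 18)*36) = 4*(46*36) = 4*1656 = 6624)
(U + G(-60))*(3250 - 3024) = (6624 + (2 - 8*(-60)))*(3250 - 3024) = (6624 + (2 + 480))*226 = (6624 + 482)*226 = 7106*226 = 1605956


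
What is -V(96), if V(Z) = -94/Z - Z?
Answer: 4655/48 ≈ 96.979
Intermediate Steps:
V(Z) = -Z - 94/Z
-V(96) = -(-1*96 - 94/96) = -(-96 - 94*1/96) = -(-96 - 47/48) = -1*(-4655/48) = 4655/48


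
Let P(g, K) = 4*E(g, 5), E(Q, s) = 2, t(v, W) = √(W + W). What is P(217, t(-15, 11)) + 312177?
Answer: 312185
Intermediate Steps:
t(v, W) = √2*√W (t(v, W) = √(2*W) = √2*√W)
P(g, K) = 8 (P(g, K) = 4*2 = 8)
P(217, t(-15, 11)) + 312177 = 8 + 312177 = 312185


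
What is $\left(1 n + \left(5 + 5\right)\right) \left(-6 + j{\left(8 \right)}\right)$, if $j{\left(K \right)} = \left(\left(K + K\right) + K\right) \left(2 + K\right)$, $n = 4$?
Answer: $3276$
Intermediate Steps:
$j{\left(K \right)} = 3 K \left(2 + K\right)$ ($j{\left(K \right)} = \left(2 K + K\right) \left(2 + K\right) = 3 K \left(2 + K\right)$)
$\left(1 n + \left(5 + 5\right)\right) \left(-6 + j{\left(8 \right)}\right) = \left(1 \cdot 4 + \left(5 + 5\right)\right) \left(-6 + 3 \cdot 8 \left(2 + 8\right)\right) = \left(4 + 10\right) \left(-6 + 3 \cdot 8 \cdot 10\right) = 14 \left(-6 + 240\right) = 14 \cdot 234 = 3276$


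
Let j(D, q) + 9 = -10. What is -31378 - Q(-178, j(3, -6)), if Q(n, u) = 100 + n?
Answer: -31300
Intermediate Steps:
j(D, q) = -19 (j(D, q) = -9 - 10 = -19)
-31378 - Q(-178, j(3, -6)) = -31378 - (100 - 178) = -31378 - 1*(-78) = -31378 + 78 = -31300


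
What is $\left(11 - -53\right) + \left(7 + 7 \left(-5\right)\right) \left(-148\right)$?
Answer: $4208$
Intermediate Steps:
$\left(11 - -53\right) + \left(7 + 7 \left(-5\right)\right) \left(-148\right) = \left(11 + 53\right) + \left(7 - 35\right) \left(-148\right) = 64 - -4144 = 64 + 4144 = 4208$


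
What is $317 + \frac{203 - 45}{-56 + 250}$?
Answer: $\frac{30828}{97} \approx 317.81$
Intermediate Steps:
$317 + \frac{203 - 45}{-56 + 250} = 317 + \frac{158}{194} = 317 + 158 \cdot \frac{1}{194} = 317 + \frac{79}{97} = \frac{30828}{97}$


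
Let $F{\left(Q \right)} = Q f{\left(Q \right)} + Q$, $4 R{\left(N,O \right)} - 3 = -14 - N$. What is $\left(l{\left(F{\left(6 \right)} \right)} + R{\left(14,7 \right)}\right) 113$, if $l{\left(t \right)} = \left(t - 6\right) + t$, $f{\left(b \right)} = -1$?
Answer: $- \frac{5537}{4} \approx -1384.3$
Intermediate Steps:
$R{\left(N,O \right)} = - \frac{11}{4} - \frac{N}{4}$ ($R{\left(N,O \right)} = \frac{3}{4} + \frac{-14 - N}{4} = \frac{3}{4} - \left(\frac{7}{2} + \frac{N}{4}\right) = - \frac{11}{4} - \frac{N}{4}$)
$F{\left(Q \right)} = 0$ ($F{\left(Q \right)} = Q \left(-1\right) + Q = - Q + Q = 0$)
$l{\left(t \right)} = -6 + 2 t$ ($l{\left(t \right)} = \left(-6 + t\right) + t = -6 + 2 t$)
$\left(l{\left(F{\left(6 \right)} \right)} + R{\left(14,7 \right)}\right) 113 = \left(\left(-6 + 2 \cdot 0\right) - \frac{25}{4}\right) 113 = \left(\left(-6 + 0\right) - \frac{25}{4}\right) 113 = \left(-6 - \frac{25}{4}\right) 113 = \left(- \frac{49}{4}\right) 113 = - \frac{5537}{4}$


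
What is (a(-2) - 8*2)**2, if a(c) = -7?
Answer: 529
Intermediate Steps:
(a(-2) - 8*2)**2 = (-7 - 8*2)**2 = (-7 - 16)**2 = (-23)**2 = 529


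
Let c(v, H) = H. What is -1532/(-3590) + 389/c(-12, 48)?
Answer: 735023/86160 ≈ 8.5309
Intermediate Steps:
-1532/(-3590) + 389/c(-12, 48) = -1532/(-3590) + 389/48 = -1532*(-1/3590) + 389*(1/48) = 766/1795 + 389/48 = 735023/86160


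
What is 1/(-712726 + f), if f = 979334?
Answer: 1/266608 ≈ 3.7508e-6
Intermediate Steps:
1/(-712726 + f) = 1/(-712726 + 979334) = 1/266608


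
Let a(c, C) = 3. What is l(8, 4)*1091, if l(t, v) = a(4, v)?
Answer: 3273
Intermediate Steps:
l(t, v) = 3
l(8, 4)*1091 = 3*1091 = 3273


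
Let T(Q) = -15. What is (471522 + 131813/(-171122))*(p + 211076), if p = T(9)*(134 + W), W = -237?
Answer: 17155890078947891/171122 ≈ 1.0026e+11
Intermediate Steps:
p = 1545 (p = -15*(134 - 237) = -15*(-103) = 1545)
(471522 + 131813/(-171122))*(p + 211076) = (471522 + 131813/(-171122))*(1545 + 211076) = (471522 + 131813*(-1/171122))*212621 = (471522 - 131813/171122)*212621 = (80687655871/171122)*212621 = 17155890078947891/171122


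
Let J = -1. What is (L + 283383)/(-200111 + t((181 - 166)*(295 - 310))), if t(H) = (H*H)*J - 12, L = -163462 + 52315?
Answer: -43059/62687 ≈ -0.68689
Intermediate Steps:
L = -111147
t(H) = -12 - H² (t(H) = (H*H)*(-1) - 12 = H²*(-1) - 12 = -H² - 12 = -12 - H²)
(L + 283383)/(-200111 + t((181 - 166)*(295 - 310))) = (-111147 + 283383)/(-200111 + (-12 - ((181 - 166)*(295 - 310))²)) = 172236/(-200111 + (-12 - (15*(-15))²)) = 172236/(-200111 + (-12 - 1*(-225)²)) = 172236/(-200111 + (-12 - 1*50625)) = 172236/(-200111 + (-12 - 50625)) = 172236/(-200111 - 50637) = 172236/(-250748) = 172236*(-1/250748) = -43059/62687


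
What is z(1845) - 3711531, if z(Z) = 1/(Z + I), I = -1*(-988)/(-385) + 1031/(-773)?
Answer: -2033624165948941/547920566 ≈ -3.7115e+6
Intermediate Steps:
I = -1160659/297605 (I = 988*(-1/385) + 1031*(-1/773) = -988/385 - 1031/773 = -1160659/297605 ≈ -3.9000)
z(Z) = 1/(-1160659/297605 + Z) (z(Z) = 1/(Z - 1160659/297605) = 1/(-1160659/297605 + Z))
z(1845) - 3711531 = 297605/(-1160659 + 297605*1845) - 3711531 = 297605/(-1160659 + 549081225) - 3711531 = 297605/547920566 - 3711531 = -2033624165948941/547920566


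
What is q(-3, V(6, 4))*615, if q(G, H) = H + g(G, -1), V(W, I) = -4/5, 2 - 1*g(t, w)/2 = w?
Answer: 3198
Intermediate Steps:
g(t, w) = 4 - 2*w
V(W, I) = -⅘ (V(W, I) = -4*⅕ = -⅘)
q(G, H) = 6 + H (q(G, H) = H + (4 - 2*(-1)) = H + (4 + 2) = H + 6 = 6 + H)
q(-3, V(6, 4))*615 = (6 - ⅘)*615 = (26/5)*615 = 3198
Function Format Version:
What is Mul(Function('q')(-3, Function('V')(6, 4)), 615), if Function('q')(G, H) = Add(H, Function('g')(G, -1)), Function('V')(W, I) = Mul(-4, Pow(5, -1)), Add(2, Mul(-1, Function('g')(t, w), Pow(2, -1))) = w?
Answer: 3198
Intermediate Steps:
Function('g')(t, w) = Add(4, Mul(-2, w))
Function('V')(W, I) = Rational(-4, 5) (Function('V')(W, I) = Mul(-4, Rational(1, 5)) = Rational(-4, 5))
Function('q')(G, H) = Add(6, H) (Function('q')(G, H) = Add(H, Add(4, Mul(-2, -1))) = Add(H, Add(4, 2)) = Add(H, 6) = Add(6, H))
Mul(Function('q')(-3, Function('V')(6, 4)), 615) = Mul(Add(6, Rational(-4, 5)), 615) = Mul(Rational(26, 5), 615) = 3198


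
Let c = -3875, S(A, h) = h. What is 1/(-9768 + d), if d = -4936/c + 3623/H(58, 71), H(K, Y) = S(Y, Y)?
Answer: -275125/2673031419 ≈ -0.00010293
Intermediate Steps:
H(K, Y) = Y
d = 14389581/275125 (d = -4936/(-3875) + 3623/71 = -4936*(-1/3875) + 3623*(1/71) = 4936/3875 + 3623/71 = 14389581/275125 ≈ 52.302)
1/(-9768 + d) = 1/(-9768 + 14389581/275125) = 1/(-2673031419/275125) = -275125/2673031419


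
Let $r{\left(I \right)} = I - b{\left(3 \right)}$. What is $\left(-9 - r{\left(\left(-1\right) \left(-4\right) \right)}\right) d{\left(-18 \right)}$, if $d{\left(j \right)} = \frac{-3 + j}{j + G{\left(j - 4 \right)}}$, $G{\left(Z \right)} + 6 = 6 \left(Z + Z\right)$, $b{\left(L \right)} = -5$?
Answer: $- \frac{21}{16} \approx -1.3125$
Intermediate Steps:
$G{\left(Z \right)} = -6 + 12 Z$ ($G{\left(Z \right)} = -6 + 6 \left(Z + Z\right) = -6 + 6 \cdot 2 Z = -6 + 12 Z$)
$d{\left(j \right)} = \frac{-3 + j}{-54 + 13 j}$ ($d{\left(j \right)} = \frac{-3 + j}{j + \left(-6 + 12 \left(j - 4\right)\right)} = \frac{-3 + j}{j + \left(-6 + 12 \left(-4 + j\right)\right)} = \frac{-3 + j}{j + \left(-6 + \left(-48 + 12 j\right)\right)} = \frac{-3 + j}{j + \left(-54 + 12 j\right)} = \frac{-3 + j}{-54 + 13 j}$)
$r{\left(I \right)} = 5 + I$ ($r{\left(I \right)} = I - -5 = I + 5 = 5 + I$)
$\left(-9 - r{\left(\left(-1\right) \left(-4\right) \right)}\right) d{\left(-18 \right)} = \left(-9 - \left(5 - -4\right)\right) \frac{-3 - 18}{-54 + 13 \left(-18\right)} = \left(-9 - \left(5 + 4\right)\right) \frac{1}{-54 - 234} \left(-21\right) = \left(-9 - 9\right) \frac{1}{-288} \left(-21\right) = \left(-9 - 9\right) \left(\left(- \frac{1}{288}\right) \left(-21\right)\right) = \left(-18\right) \frac{7}{96} = - \frac{21}{16}$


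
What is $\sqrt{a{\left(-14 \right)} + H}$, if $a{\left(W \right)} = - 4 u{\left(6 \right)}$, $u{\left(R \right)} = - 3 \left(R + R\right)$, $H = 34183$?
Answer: $\sqrt{34327} \approx 185.28$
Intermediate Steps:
$u{\left(R \right)} = - 6 R$ ($u{\left(R \right)} = - 3 \cdot 2 R = - 6 R$)
$a{\left(W \right)} = 144$ ($a{\left(W \right)} = - 4 \left(\left(-6\right) 6\right) = \left(-4\right) \left(-36\right) = 144$)
$\sqrt{a{\left(-14 \right)} + H} = \sqrt{144 + 34183} = \sqrt{34327}$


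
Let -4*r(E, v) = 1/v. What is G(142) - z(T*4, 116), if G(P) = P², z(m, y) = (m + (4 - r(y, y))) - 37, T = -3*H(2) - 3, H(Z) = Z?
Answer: 9388111/464 ≈ 20233.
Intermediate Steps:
r(E, v) = -1/(4*v)
T = -9 (T = -3*2 - 3 = -6 - 3 = -9)
z(m, y) = -33 + m + 1/(4*y) (z(m, y) = (m + (4 - (-1)/(4*y))) - 37 = (m + (4 + 1/(4*y))) - 37 = (4 + m + 1/(4*y)) - 37 = -33 + m + 1/(4*y))
G(142) - z(T*4, 116) = 142² - (-33 - 9*4 + (¼)/116) = 20164 - (-33 - 36 + (¼)*(1/116)) = 20164 - (-33 - 36 + 1/464) = 20164 - 1*(-32015/464) = 20164 + 32015/464 = 9388111/464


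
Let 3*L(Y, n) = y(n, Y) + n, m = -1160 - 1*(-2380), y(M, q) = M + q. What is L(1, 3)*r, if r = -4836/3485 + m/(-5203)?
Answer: -205893856/54397365 ≈ -3.7850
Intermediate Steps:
m = 1220 (m = -1160 + 2380 = 1220)
L(Y, n) = Y/3 + 2*n/3 (L(Y, n) = ((n + Y) + n)/3 = ((Y + n) + n)/3 = (Y + 2*n)/3 = Y/3 + 2*n/3)
r = -29413408/18132455 (r = -4836/3485 + 1220/(-5203) = -4836*1/3485 + 1220*(-1/5203) = -4836/3485 - 1220/5203 = -29413408/18132455 ≈ -1.6221)
L(1, 3)*r = ((1/3)*1 + (2/3)*3)*(-29413408/18132455) = (1/3 + 2)*(-29413408/18132455) = (7/3)*(-29413408/18132455) = -205893856/54397365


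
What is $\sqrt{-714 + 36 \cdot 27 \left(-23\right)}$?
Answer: $i \sqrt{23070} \approx 151.89 i$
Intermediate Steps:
$\sqrt{-714 + 36 \cdot 27 \left(-23\right)} = \sqrt{-714 + 972 \left(-23\right)} = \sqrt{-714 - 22356} = \sqrt{-23070} = i \sqrt{23070}$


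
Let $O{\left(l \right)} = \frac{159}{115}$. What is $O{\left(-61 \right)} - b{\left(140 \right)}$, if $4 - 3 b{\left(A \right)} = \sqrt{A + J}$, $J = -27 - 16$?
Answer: $\frac{17}{345} + \frac{\sqrt{97}}{3} \approx 3.3322$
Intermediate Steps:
$O{\left(l \right)} = \frac{159}{115}$ ($O{\left(l \right)} = 159 \cdot \frac{1}{115} = \frac{159}{115}$)
$J = -43$ ($J = -27 - 16 = -43$)
$b{\left(A \right)} = \frac{4}{3} - \frac{\sqrt{-43 + A}}{3}$ ($b{\left(A \right)} = \frac{4}{3} - \frac{\sqrt{A - 43}}{3} = \frac{4}{3} - \frac{\sqrt{-43 + A}}{3}$)
$O{\left(-61 \right)} - b{\left(140 \right)} = \frac{159}{115} - \left(\frac{4}{3} - \frac{\sqrt{-43 + 140}}{3}\right) = \frac{159}{115} - \left(\frac{4}{3} - \frac{\sqrt{97}}{3}\right) = \frac{17}{345} + \frac{\sqrt{97}}{3}$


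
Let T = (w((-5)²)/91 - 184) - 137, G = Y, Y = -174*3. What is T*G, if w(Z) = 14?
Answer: 2177262/13 ≈ 1.6748e+5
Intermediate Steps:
Y = -522
G = -522
T = -4171/13 (T = (14/91 - 184) - 137 = (14*(1/91) - 184) - 137 = (2/13 - 184) - 137 = -2390/13 - 137 = -4171/13 ≈ -320.85)
T*G = -4171/13*(-522) = 2177262/13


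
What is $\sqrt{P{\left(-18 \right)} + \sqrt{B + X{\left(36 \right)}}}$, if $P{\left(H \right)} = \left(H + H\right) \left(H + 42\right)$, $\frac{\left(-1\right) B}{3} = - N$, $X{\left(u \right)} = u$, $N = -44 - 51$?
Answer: $\sqrt{-864 + i \sqrt{249}} \approx 0.2684 + 29.395 i$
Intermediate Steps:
$N = -95$
$B = -285$ ($B = - 3 \left(\left(-1\right) \left(-95\right)\right) = \left(-3\right) 95 = -285$)
$P{\left(H \right)} = 2 H \left(42 + H\right)$
$\sqrt{P{\left(-18 \right)} + \sqrt{B + X{\left(36 \right)}}} = \sqrt{2 \left(-18\right) \left(42 - 18\right) + \sqrt{-285 + 36}} = \sqrt{2 \left(-18\right) 24 + \sqrt{-249}} = \sqrt{-864 + i \sqrt{249}}$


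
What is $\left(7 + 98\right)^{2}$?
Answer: $11025$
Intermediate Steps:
$\left(7 + 98\right)^{2} = 105^{2} = 11025$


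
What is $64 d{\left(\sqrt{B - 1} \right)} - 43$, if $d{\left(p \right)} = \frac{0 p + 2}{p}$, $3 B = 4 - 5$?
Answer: $-43 - 64 i \sqrt{3} \approx -43.0 - 110.85 i$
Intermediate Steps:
$B = - \frac{1}{3}$ ($B = \frac{4 - 5}{3} = \frac{1}{3} \left(-1\right) = - \frac{1}{3} \approx -0.33333$)
$d{\left(p \right)} = \frac{2}{p}$ ($d{\left(p \right)} = \frac{0 + 2}{p} = \frac{2}{p}$)
$64 d{\left(\sqrt{B - 1} \right)} - 43 = 64 \frac{2}{\sqrt{- \frac{1}{3} - 1}} - 43 = 64 \frac{2}{\sqrt{- \frac{4}{3}}} - 43 = 64 \frac{2}{\frac{2}{3} i \sqrt{3}} - 43 = 64 \cdot 2 \left(- \frac{i \sqrt{3}}{2}\right) - 43 = 64 \left(- i \sqrt{3}\right) - 43 = - 64 i \sqrt{3} - 43 = -43 - 64 i \sqrt{3}$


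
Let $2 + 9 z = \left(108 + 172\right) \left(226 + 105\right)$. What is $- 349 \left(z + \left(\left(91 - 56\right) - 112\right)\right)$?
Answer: $- \frac{32102765}{9} \approx -3.567 \cdot 10^{6}$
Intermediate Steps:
$z = \frac{92678}{9}$ ($z = - \frac{2}{9} + \frac{\left(108 + 172\right) \left(226 + 105\right)}{9} = - \frac{2}{9} + \frac{280 \cdot 331}{9} = - \frac{2}{9} + \frac{1}{9} \cdot 92680 = - \frac{2}{9} + \frac{92680}{9} = \frac{92678}{9} \approx 10298.0$)
$- 349 \left(z + \left(\left(91 - 56\right) - 112\right)\right) = - 349 \left(\frac{92678}{9} + \left(\left(91 - 56\right) - 112\right)\right) = - 349 \left(\frac{92678}{9} + \left(35 - 112\right)\right) = - 349 \left(\frac{92678}{9} - 77\right) = \left(-349\right) \frac{91985}{9} = - \frac{32102765}{9}$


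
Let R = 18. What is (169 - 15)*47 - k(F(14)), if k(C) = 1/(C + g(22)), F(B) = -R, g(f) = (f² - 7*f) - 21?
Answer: 2106257/291 ≈ 7238.0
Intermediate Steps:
g(f) = -21 + f² - 7*f
F(B) = -18 (F(B) = -1*18 = -18)
k(C) = 1/(309 + C) (k(C) = 1/(C + (-21 + 22² - 7*22)) = 1/(C + (-21 + 484 - 154)) = 1/(C + 309) = 1/(309 + C))
(169 - 15)*47 - k(F(14)) = (169 - 15)*47 - 1/(309 - 18) = 154*47 - 1/291 = 7238 - 1*1/291 = 7238 - 1/291 = 2106257/291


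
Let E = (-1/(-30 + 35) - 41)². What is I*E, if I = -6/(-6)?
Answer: 42436/25 ≈ 1697.4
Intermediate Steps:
I = 1 (I = -6*(-⅙) = 1)
E = 42436/25 (E = (-1/5 - 41)² = (-1*⅕ - 41)² = (-⅕ - 41)² = (-206/5)² = 42436/25 ≈ 1697.4)
I*E = 1*(42436/25) = 42436/25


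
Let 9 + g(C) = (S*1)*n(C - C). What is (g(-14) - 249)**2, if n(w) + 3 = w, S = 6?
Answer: 76176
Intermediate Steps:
n(w) = -3 + w
g(C) = -27 (g(C) = -9 + (6*1)*(-3 + (C - C)) = -9 + 6*(-3 + 0) = -9 + 6*(-3) = -9 - 18 = -27)
(g(-14) - 249)**2 = (-27 - 249)**2 = (-276)**2 = 76176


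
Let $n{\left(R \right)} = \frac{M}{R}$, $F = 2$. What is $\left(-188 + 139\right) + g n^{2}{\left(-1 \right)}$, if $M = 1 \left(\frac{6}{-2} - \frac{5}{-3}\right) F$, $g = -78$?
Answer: $- \frac{1811}{3} \approx -603.67$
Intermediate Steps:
$M = - \frac{8}{3}$ ($M = 1 \left(\frac{6}{-2} - \frac{5}{-3}\right) 2 = 1 \left(6 \left(- \frac{1}{2}\right) - - \frac{5}{3}\right) 2 = 1 \left(-3 + \frac{5}{3}\right) 2 = 1 \left(- \frac{4}{3}\right) 2 = \left(- \frac{4}{3}\right) 2 = - \frac{8}{3} \approx -2.6667$)
$n{\left(R \right)} = - \frac{8}{3 R}$
$\left(-188 + 139\right) + g n^{2}{\left(-1 \right)} = \left(-188 + 139\right) - 78 \left(- \frac{8}{3 \left(-1\right)}\right)^{2} = -49 - 78 \left(\left(- \frac{8}{3}\right) \left(-1\right)\right)^{2} = -49 - 78 \left(\frac{8}{3}\right)^{2} = -49 - \frac{1664}{3} = - \frac{1811}{3}$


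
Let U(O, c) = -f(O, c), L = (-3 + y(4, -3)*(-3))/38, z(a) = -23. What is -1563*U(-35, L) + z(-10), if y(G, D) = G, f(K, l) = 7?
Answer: 10918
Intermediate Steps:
L = -15/38 (L = (-3 + 4*(-3))/38 = (-3 - 12)*(1/38) = -15*1/38 = -15/38 ≈ -0.39474)
U(O, c) = -7 (U(O, c) = -1*7 = -7)
-1563*U(-35, L) + z(-10) = -1563*(-7) - 23 = 10941 - 23 = 10918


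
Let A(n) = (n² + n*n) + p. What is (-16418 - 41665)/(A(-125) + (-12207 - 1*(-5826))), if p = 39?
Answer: -58083/24908 ≈ -2.3319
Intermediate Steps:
A(n) = 39 + 2*n² (A(n) = (n² + n*n) + 39 = (n² + n²) + 39 = 2*n² + 39 = 39 + 2*n²)
(-16418 - 41665)/(A(-125) + (-12207 - 1*(-5826))) = (-16418 - 41665)/((39 + 2*(-125)²) + (-12207 - 1*(-5826))) = -58083/((39 + 2*15625) + (-12207 + 5826)) = -58083/((39 + 31250) - 6381) = -58083/(31289 - 6381) = -58083/24908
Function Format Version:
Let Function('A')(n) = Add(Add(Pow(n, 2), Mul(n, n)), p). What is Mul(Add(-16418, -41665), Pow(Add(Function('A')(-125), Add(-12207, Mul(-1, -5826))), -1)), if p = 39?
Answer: Rational(-58083, 24908) ≈ -2.3319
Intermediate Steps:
Function('A')(n) = Add(39, Mul(2, Pow(n, 2))) (Function('A')(n) = Add(Add(Pow(n, 2), Mul(n, n)), 39) = Add(Add(Pow(n, 2), Pow(n, 2)), 39) = Add(Mul(2, Pow(n, 2)), 39) = Add(39, Mul(2, Pow(n, 2))))
Mul(Add(-16418, -41665), Pow(Add(Function('A')(-125), Add(-12207, Mul(-1, -5826))), -1)) = Mul(Add(-16418, -41665), Pow(Add(Add(39, Mul(2, Pow(-125, 2))), Add(-12207, Mul(-1, -5826))), -1)) = Mul(-58083, Pow(Add(Add(39, Mul(2, 15625)), Add(-12207, 5826)), -1)) = Mul(-58083, Pow(Add(Add(39, 31250), -6381), -1)) = Mul(-58083, Pow(Add(31289, -6381), -1)) = Mul(-58083, Pow(24908, -1)) = Mul(-58083, Rational(1, 24908)) = Rational(-58083, 24908)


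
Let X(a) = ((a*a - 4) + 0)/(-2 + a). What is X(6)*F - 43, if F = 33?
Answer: 221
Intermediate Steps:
X(a) = (-4 + a**2)/(-2 + a) (X(a) = ((a**2 - 4) + 0)/(-2 + a) = ((-4 + a**2) + 0)/(-2 + a) = (-4 + a**2)/(-2 + a))
X(6)*F - 43 = (2 + 6)*33 - 43 = 8*33 - 43 = 264 - 43 = 221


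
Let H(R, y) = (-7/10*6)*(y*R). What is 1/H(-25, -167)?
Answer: -1/17535 ≈ -5.7029e-5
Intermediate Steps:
H(R, y) = -21*R*y/5 (H(R, y) = (-7*⅒*6)*(R*y) = (-7/10*6)*(R*y) = -21*R*y/5)
1/H(-25, -167) = 1/(-21/5*(-25)*(-167)) = 1/(-17535) = -1/17535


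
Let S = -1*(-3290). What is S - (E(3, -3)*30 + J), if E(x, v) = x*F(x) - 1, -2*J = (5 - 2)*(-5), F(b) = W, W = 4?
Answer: 5905/2 ≈ 2952.5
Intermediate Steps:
F(b) = 4
J = 15/2 (J = -(5 - 2)*(-5)/2 = -3*(-5)/2 = -½*(-15) = 15/2 ≈ 7.5000)
E(x, v) = -1 + 4*x (E(x, v) = x*4 - 1 = 4*x - 1 = -1 + 4*x)
S = 3290
S - (E(3, -3)*30 + J) = 3290 - ((-1 + 4*3)*30 + 15/2) = 3290 - ((-1 + 12)*30 + 15/2) = 3290 - (11*30 + 15/2) = 3290 - (330 + 15/2) = 3290 - 1*675/2 = 3290 - 675/2 = 5905/2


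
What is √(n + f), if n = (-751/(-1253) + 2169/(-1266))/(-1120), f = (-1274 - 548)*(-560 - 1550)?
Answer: √429949910901957746465/10575320 ≈ 1960.7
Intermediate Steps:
f = 3844420 (f = -1822*(-2110) = 3844420)
n = 588997/592217920 (n = (-751*(-1/1253) + 2169*(-1/1266))*(-1/1120) = (751/1253 - 723/422)*(-1/1120) = -588997/528766*(-1/1120) = 588997/592217920 ≈ 0.00099456)
√(n + f) = √(588997/592217920 + 3844420) = √(2276734416595397/592217920) = √429949910901957746465/10575320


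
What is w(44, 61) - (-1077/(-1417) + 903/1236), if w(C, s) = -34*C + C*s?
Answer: 692688911/583804 ≈ 1186.5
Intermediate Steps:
w(44, 61) - (-1077/(-1417) + 903/1236) = 44*(-34 + 61) - (-1077/(-1417) + 903/1236) = 44*27 - (-1077*(-1/1417) + 903*(1/1236)) = 1188 - (1077/1417 + 301/412) = 1188 - 1*870241/583804 = 1188 - 870241/583804 = 692688911/583804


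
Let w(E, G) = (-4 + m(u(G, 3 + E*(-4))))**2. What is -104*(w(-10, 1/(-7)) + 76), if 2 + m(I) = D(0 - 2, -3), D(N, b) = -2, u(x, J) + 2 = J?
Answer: -14560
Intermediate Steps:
u(x, J) = -2 + J
m(I) = -4 (m(I) = -2 - 2 = -4)
w(E, G) = 64 (w(E, G) = (-4 - 4)**2 = (-8)**2 = 64)
-104*(w(-10, 1/(-7)) + 76) = -104*(64 + 76) = -104*140 = -14560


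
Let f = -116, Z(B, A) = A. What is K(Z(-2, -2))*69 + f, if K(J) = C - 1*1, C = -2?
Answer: -323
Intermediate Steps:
K(J) = -3 (K(J) = -2 - 1*1 = -2 - 1 = -3)
K(Z(-2, -2))*69 + f = -3*69 - 116 = -207 - 116 = -323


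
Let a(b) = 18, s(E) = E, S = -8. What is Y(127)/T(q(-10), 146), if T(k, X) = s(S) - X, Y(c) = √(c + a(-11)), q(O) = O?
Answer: -√145/154 ≈ -0.078192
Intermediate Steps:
Y(c) = √(18 + c) (Y(c) = √(c + 18) = √(18 + c))
T(k, X) = -8 - X
Y(127)/T(q(-10), 146) = √(18 + 127)/(-8 - 1*146) = √145/(-8 - 146) = √145/(-154) = √145*(-1/154) = -√145/154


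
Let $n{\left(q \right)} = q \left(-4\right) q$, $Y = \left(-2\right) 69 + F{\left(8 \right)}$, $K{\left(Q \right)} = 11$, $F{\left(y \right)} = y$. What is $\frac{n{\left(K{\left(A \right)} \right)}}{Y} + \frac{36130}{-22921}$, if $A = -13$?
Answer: $\frac{3198432}{1489865} \approx 2.1468$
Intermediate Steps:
$Y = -130$ ($Y = \left(-2\right) 69 + 8 = -138 + 8 = -130$)
$n{\left(q \right)} = - 4 q^{2}$ ($n{\left(q \right)} = - 4 q q = - 4 q^{2}$)
$\frac{n{\left(K{\left(A \right)} \right)}}{Y} + \frac{36130}{-22921} = \frac{\left(-4\right) 11^{2}}{-130} + \frac{36130}{-22921} = \left(-4\right) 121 \left(- \frac{1}{130}\right) + 36130 \left(- \frac{1}{22921}\right) = \left(-484\right) \left(- \frac{1}{130}\right) - \frac{36130}{22921} = \frac{242}{65} - \frac{36130}{22921} = \frac{3198432}{1489865}$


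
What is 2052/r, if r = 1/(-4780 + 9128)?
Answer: 8922096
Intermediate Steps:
r = 1/4348 ≈ 0.00022999
2052/r = 2052/(1/4348) = 2052*4348 = 8922096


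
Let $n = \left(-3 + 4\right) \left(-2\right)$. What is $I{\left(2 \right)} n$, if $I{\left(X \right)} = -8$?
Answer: $16$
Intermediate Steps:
$n = -2$ ($n = 1 \left(-2\right) = -2$)
$I{\left(2 \right)} n = \left(-8\right) \left(-2\right) = 16$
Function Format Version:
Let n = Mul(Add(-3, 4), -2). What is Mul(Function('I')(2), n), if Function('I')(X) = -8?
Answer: 16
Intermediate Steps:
n = -2 (n = Mul(1, -2) = -2)
Mul(Function('I')(2), n) = Mul(-8, -2) = 16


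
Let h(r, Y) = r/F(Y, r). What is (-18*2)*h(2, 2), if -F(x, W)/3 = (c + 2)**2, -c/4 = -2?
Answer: 6/25 ≈ 0.24000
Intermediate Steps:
c = 8 (c = -4*(-2) = 8)
F(x, W) = -300 (F(x, W) = -3*(8 + 2)**2 = -3*10**2 = -3*100 = -300)
h(r, Y) = -r/300 (h(r, Y) = r/(-300) = r*(-1/300) = -r/300)
(-18*2)*h(2, 2) = (-18*2)*(-1/300*2) = -36*(-1/150) = 6/25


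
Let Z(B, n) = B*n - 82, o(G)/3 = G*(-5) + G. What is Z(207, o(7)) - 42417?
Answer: -59887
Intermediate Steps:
o(G) = -12*G (o(G) = 3*(G*(-5) + G) = 3*(-5*G + G) = 3*(-4*G) = -12*G)
Z(B, n) = -82 + B*n
Z(207, o(7)) - 42417 = (-82 + 207*(-12*7)) - 42417 = (-82 + 207*(-84)) - 42417 = (-82 - 17388) - 42417 = -17470 - 42417 = -59887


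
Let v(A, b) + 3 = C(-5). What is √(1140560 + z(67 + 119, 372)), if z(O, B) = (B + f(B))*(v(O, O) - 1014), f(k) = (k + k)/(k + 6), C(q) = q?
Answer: 8*√106645/3 ≈ 870.84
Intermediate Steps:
v(A, b) = -8 (v(A, b) = -3 - 5 = -8)
f(k) = 2*k/(6 + k) (f(k) = (2*k)/(6 + k) = 2*k/(6 + k))
z(O, B) = -1022*B - 2044*B/(6 + B) (z(O, B) = (B + 2*B/(6 + B))*(-8 - 1014) = (B + 2*B/(6 + B))*(-1022) = -1022*B - 2044*B/(6 + B))
√(1140560 + z(67 + 119, 372)) = √(1140560 + 1022*372*(-8 - 1*372)/(6 + 372)) = √(1140560 + 1022*372*(-8 - 372)/378) = √(1140560 + 1022*372*(1/378)*(-380)) = √(1140560 - 3439760/9) = √(6825280/9) = 8*√106645/3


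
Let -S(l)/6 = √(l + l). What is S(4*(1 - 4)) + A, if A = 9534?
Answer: 9534 - 12*I*√6 ≈ 9534.0 - 29.394*I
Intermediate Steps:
S(l) = -6*√2*√l (S(l) = -6*√(l + l) = -6*√2*√l)
S(4*(1 - 4)) + A = -6*√2*√(4*(1 - 4)) + 9534 = -6*√2*√(4*(-3)) + 9534 = -6*√2*√(-12) + 9534 = -6*√2*2*I*√3 + 9534 = -12*I*√6 + 9534 = 9534 - 12*I*√6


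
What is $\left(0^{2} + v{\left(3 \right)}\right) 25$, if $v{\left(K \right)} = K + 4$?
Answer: $175$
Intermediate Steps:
$v{\left(K \right)} = 4 + K$
$\left(0^{2} + v{\left(3 \right)}\right) 25 = \left(0^{2} + \left(4 + 3\right)\right) 25 = \left(0 + 7\right) 25 = 7 \cdot 25 = 175$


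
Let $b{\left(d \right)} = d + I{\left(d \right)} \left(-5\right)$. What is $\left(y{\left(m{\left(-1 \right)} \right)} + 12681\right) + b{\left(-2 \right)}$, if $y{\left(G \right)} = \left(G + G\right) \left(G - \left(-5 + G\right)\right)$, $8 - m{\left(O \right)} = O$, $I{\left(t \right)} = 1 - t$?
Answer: $12754$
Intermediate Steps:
$m{\left(O \right)} = 8 - O$
$b{\left(d \right)} = -5 + 6 d$ ($b{\left(d \right)} = d + \left(1 - d\right) \left(-5\right) = d + \left(-5 + 5 d\right) = -5 + 6 d$)
$y{\left(G \right)} = 10 G$ ($y{\left(G \right)} = 2 G 5 = 10 G$)
$\left(y{\left(m{\left(-1 \right)} \right)} + 12681\right) + b{\left(-2 \right)} = \left(10 \left(8 - -1\right) + 12681\right) + \left(-5 + 6 \left(-2\right)\right) = \left(10 \left(8 + 1\right) + 12681\right) - 17 = \left(10 \cdot 9 + 12681\right) - 17 = \left(90 + 12681\right) - 17 = 12771 - 17 = 12754$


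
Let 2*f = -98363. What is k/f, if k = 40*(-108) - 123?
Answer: 8886/98363 ≈ 0.090339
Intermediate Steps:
f = -98363/2 (f = (1/2)*(-98363) = -98363/2 ≈ -49182.)
k = -4443 (k = -4320 - 123 = -4443)
k/f = -4443/(-98363/2) = -4443*(-2/98363) = 8886/98363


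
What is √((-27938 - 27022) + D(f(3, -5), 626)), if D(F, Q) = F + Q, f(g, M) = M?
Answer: I*√54339 ≈ 233.11*I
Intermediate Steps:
√((-27938 - 27022) + D(f(3, -5), 626)) = √((-27938 - 27022) + (-5 + 626)) = √(-54960 + 621) = √(-54339) = I*√54339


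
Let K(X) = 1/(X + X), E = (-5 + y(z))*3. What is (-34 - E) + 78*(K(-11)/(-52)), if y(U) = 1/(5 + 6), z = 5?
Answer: -845/44 ≈ -19.205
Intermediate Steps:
y(U) = 1/11
E = -162/11 (E = (-5 + 1/11)*3 = -54/11*3 = -162/11 ≈ -14.727)
K(X) = 1/(2*X)
(-34 - E) + 78*(K(-11)/(-52)) = (-34 - 1*(-162/11)) + 78*(((1/2)/(-11))/(-52)) = (-34 + 162/11) + 78*(((1/2)*(-1/11))*(-1/52)) = -212/11 + 78*(-1/22*(-1/52)) = -212/11 + 78*(1/1144) = -212/11 + 3/44 = -845/44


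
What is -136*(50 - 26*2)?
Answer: 272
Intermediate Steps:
-136*(50 - 26*2) = -136*(50 - 52) = -136*(-2) = 272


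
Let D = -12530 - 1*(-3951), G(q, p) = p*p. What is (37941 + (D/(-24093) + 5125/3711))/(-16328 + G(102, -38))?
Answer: -1130808949679/443588462244 ≈ -2.5492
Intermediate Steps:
G(q, p) = p²
D = -8579 (D = -12530 + 3951 = -8579)
(37941 + (D/(-24093) + 5125/3711))/(-16328 + G(102, -38)) = (37941 + (-8579/(-24093) + 5125/3711))/(-16328 + (-38)²) = (37941 + (-8579*(-1/24093) + 5125*(1/3711)))/(-16328 + 1444) = (37941 + (8579/24093 + 5125/3711))/(-14884) = (37941 + 51771098/29803041)*(-1/14884) = (1130808949679/29803041)*(-1/14884) = -1130808949679/443588462244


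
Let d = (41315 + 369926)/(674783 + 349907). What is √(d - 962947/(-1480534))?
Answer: √151289595254704971244565/379272096115 ≈ 1.0255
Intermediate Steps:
d = 411241/1024690 ≈ 0.40133
√(d - 962947/(-1480534)) = √(411241/1024690 - 962947/(-1480534)) = √(411241/1024690 - 962947*(-1/1480534)) = √(411241/1024690 + 962947/1480534) = √(398894611031/379272096115) = √151289595254704971244565/379272096115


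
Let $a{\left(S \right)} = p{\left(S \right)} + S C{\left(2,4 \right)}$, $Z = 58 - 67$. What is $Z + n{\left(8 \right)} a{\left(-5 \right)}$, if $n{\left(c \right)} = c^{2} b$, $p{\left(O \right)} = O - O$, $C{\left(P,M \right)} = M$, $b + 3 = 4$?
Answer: $-1289$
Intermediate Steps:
$Z = -9$ ($Z = 58 - 67 = -9$)
$b = 1$ ($b = -3 + 4 = 1$)
$p{\left(O \right)} = 0$
$n{\left(c \right)} = c^{2}$ ($n{\left(c \right)} = c^{2} \cdot 1 = c^{2}$)
$a{\left(S \right)} = 4 S$ ($a{\left(S \right)} = 0 + S 4 = 0 + 4 S = 4 S$)
$Z + n{\left(8 \right)} a{\left(-5 \right)} = -9 + 8^{2} \cdot 4 \left(-5\right) = -9 + 64 \left(-20\right) = -9 - 1280 = -1289$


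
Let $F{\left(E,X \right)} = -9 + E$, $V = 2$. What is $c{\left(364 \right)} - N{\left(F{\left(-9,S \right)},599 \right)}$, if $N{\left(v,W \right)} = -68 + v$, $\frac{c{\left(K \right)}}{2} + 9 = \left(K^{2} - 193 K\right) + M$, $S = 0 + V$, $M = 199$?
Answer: $124954$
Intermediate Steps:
$S = 2$ ($S = 0 + 2 = 2$)
$c{\left(K \right)} = 380 - 386 K + 2 K^{2}$ ($c{\left(K \right)} = -18 + 2 \left(\left(K^{2} - 193 K\right) + 199\right) = -18 + 2 \left(199 + K^{2} - 193 K\right) = -18 + \left(398 - 386 K + 2 K^{2}\right) = 380 - 386 K + 2 K^{2}$)
$c{\left(364 \right)} - N{\left(F{\left(-9,S \right)},599 \right)} = \left(380 - 140504 + 2 \cdot 364^{2}\right) - \left(-68 - 18\right) = \left(380 - 140504 + 2 \cdot 132496\right) - \left(-68 - 18\right) = \left(380 - 140504 + 264992\right) - -86 = 124868 + 86 = 124954$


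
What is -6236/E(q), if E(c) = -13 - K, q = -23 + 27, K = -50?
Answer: -6236/37 ≈ -168.54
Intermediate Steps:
q = 4
E(c) = 37 (E(c) = -13 - 1*(-50) = -13 + 50 = 37)
-6236/E(q) = -6236/37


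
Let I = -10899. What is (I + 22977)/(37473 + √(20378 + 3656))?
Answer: 452598894/1404201695 - 12078*√24034/1404201695 ≈ 0.32098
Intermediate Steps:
(I + 22977)/(37473 + √(20378 + 3656)) = (-10899 + 22977)/(37473 + √(20378 + 3656)) = 12078/(37473 + √24034)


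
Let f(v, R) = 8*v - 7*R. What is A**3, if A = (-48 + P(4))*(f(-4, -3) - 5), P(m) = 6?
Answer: 303464448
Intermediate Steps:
f(v, R) = -7*R + 8*v
A = 672 (A = (-48 + 6)*((-7*(-3) + 8*(-4)) - 5) = -42*((21 - 32) - 5) = -42*(-11 - 5) = -42*(-16) = 672)
A**3 = 672**3 = 303464448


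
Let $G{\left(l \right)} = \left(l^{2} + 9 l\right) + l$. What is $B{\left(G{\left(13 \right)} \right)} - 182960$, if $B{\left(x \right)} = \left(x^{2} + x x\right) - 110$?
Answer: $-4268$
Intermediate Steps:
$G{\left(l \right)} = l^{2} + 10 l$
$B{\left(x \right)} = -110 + 2 x^{2}$ ($B{\left(x \right)} = \left(x^{2} + x^{2}\right) - 110 = 2 x^{2} - 110 = -110 + 2 x^{2}$)
$B{\left(G{\left(13 \right)} \right)} - 182960 = \left(-110 + 2 \left(13 \left(10 + 13\right)\right)^{2}\right) - 182960 = \left(-110 + 2 \left(13 \cdot 23\right)^{2}\right) - 182960 = \left(-110 + 2 \cdot 299^{2}\right) - 182960 = \left(-110 + 2 \cdot 89401\right) - 182960 = \left(-110 + 178802\right) - 182960 = 178692 - 182960 = -4268$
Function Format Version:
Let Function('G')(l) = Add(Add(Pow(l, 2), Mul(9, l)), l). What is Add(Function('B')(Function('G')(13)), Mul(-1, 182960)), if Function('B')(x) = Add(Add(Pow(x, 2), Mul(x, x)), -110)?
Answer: -4268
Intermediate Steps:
Function('G')(l) = Add(Pow(l, 2), Mul(10, l))
Function('B')(x) = Add(-110, Mul(2, Pow(x, 2))) (Function('B')(x) = Add(Add(Pow(x, 2), Pow(x, 2)), -110) = Add(Mul(2, Pow(x, 2)), -110) = Add(-110, Mul(2, Pow(x, 2))))
Add(Function('B')(Function('G')(13)), Mul(-1, 182960)) = Add(Add(-110, Mul(2, Pow(Mul(13, Add(10, 13)), 2))), Mul(-1, 182960)) = Add(Add(-110, Mul(2, Pow(Mul(13, 23), 2))), -182960) = Add(Add(-110, Mul(2, Pow(299, 2))), -182960) = Add(Add(-110, Mul(2, 89401)), -182960) = Add(Add(-110, 178802), -182960) = Add(178692, -182960) = -4268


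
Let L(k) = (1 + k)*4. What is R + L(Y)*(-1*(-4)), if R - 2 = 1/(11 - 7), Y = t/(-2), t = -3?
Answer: 169/4 ≈ 42.250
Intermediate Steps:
Y = 3/2 (Y = -3/(-2) = -3*(-½) = 3/2 ≈ 1.5000)
L(k) = 4 + 4*k
R = 9/4 (R = 2 + 1/(11 - 7) = 2 + 1/4 = 2 + ¼ = 9/4 ≈ 2.2500)
R + L(Y)*(-1*(-4)) = 9/4 + (4 + 4*(3/2))*(-1*(-4)) = 9/4 + (4 + 6)*4 = 9/4 + 10*4 = 9/4 + 40 = 169/4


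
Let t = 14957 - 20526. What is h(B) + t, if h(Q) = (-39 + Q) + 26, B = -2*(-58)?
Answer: -5466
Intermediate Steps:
B = 116
h(Q) = -13 + Q
t = -5569
h(B) + t = (-13 + 116) - 5569 = 103 - 5569 = -5466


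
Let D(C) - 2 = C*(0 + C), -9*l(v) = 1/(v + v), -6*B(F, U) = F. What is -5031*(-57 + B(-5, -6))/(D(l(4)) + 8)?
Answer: 1464866208/51841 ≈ 28257.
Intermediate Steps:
B(F, U) = -F/6
l(v) = -1/(18*v) (l(v) = -1/(9*(v + v)) = -1/(2*v)/9 = -1/(18*v))
D(C) = 2 + C² (D(C) = 2 + C*(0 + C) = 2 + C*C = 2 + C²)
-5031*(-57 + B(-5, -6))/(D(l(4)) + 8) = -5031*(-57 - ⅙*(-5))/((2 + (-1/18/4)²) + 8) = -5031*(-57 + ⅚)/((2 + (-1/18*¼)²) + 8) = -(-565149)/(2*((2 + (-1/72)²) + 8)) = -(-565149)/(2*((2 + 1/5184) + 8)) = -(-565149)/(2*(10369/5184 + 8)) = -(-565149)/(2*51841/5184) = -(-565149)*5184/(2*51841) = -5031*(-291168/51841) = 1464866208/51841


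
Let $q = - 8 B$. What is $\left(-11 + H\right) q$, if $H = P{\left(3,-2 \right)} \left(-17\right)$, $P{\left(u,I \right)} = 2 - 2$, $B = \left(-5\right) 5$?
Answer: $-2200$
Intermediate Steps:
$B = -25$
$P{\left(u,I \right)} = 0$
$q = 200$ ($q = \left(-8\right) \left(-25\right) = 200$)
$H = 0$ ($H = 0 \left(-17\right) = 0$)
$\left(-11 + H\right) q = \left(-11 + 0\right) 200 = \left(-11\right) 200 = -2200$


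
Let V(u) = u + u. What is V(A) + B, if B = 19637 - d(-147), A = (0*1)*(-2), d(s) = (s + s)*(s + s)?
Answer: -66799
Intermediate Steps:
d(s) = 4*s**2 (d(s) = (2*s)*(2*s) = 4*s**2)
A = 0 (A = 0*(-2) = 0)
B = -66799 (B = 19637 - 4*(-147)**2 = 19637 - 4*21609 = 19637 - 1*86436 = 19637 - 86436 = -66799)
V(u) = 2*u
V(A) + B = 2*0 - 66799 = 0 - 66799 = -66799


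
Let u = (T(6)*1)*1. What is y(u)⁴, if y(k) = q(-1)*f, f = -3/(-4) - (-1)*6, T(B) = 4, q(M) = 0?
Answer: 0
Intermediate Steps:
f = 27/4 (f = -3*(-¼) - 1*(-6) = ¾ + 6 = 27/4 ≈ 6.7500)
u = 4 (u = (4*1)*1 = 4*1 = 4)
y(k) = 0 (y(k) = 0*(27/4) = 0)
y(u)⁴ = 0⁴ = 0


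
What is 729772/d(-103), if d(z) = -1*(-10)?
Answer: 364886/5 ≈ 72977.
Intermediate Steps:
d(z) = 10
729772/d(-103) = 729772/10 = 729772*(1/10) = 364886/5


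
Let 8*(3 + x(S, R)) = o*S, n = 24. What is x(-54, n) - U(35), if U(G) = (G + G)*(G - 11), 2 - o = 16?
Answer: -3177/2 ≈ -1588.5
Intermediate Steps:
o = -14 (o = 2 - 1*16 = 2 - 16 = -14)
U(G) = 2*G*(-11 + G) (U(G) = (2*G)*(-11 + G) = 2*G*(-11 + G))
x(S, R) = -3 - 7*S/4 (x(S, R) = -3 + (-14*S)/8 = -3 - 7*S/4)
x(-54, n) - U(35) = (-3 - 7/4*(-54)) - 2*35*(-11 + 35) = (-3 + 189/2) - 2*35*24 = 183/2 - 1*1680 = 183/2 - 1680 = -3177/2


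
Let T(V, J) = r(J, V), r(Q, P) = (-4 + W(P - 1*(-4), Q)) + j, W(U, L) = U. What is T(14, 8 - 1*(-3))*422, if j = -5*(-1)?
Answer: 8018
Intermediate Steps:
j = 5
r(Q, P) = 5 + P (r(Q, P) = (-4 + (P - 1*(-4))) + 5 = (-4 + (P + 4)) + 5 = (-4 + (4 + P)) + 5 = P + 5 = 5 + P)
T(V, J) = 5 + V
T(14, 8 - 1*(-3))*422 = (5 + 14)*422 = 19*422 = 8018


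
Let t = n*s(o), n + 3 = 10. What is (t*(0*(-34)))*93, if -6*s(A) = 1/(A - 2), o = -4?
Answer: 0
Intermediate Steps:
n = 7 (n = -3 + 10 = 7)
s(A) = -1/(6*(-2 + A)) (s(A) = -1/(6*(A - 2)) = -1/(6*(-2 + A)))
t = 7/36 (t = 7*(-1/(-12 + 6*(-4))) = 7*(-1/(-12 - 24)) = 7*(-1/(-36)) = 7*(-1*(-1/36)) = 7*(1/36) = 7/36 ≈ 0.19444)
(t*(0*(-34)))*93 = (7*(0*(-34))/36)*93 = ((7/36)*0)*93 = 0*93 = 0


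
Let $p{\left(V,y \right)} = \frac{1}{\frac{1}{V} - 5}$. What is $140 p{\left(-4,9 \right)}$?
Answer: $- \frac{80}{3} \approx -26.667$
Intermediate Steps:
$p{\left(V,y \right)} = \frac{1}{-5 + \frac{1}{V}}$
$140 p{\left(-4,9 \right)} = 140 \left(\left(-1\right) \left(-4\right) \frac{1}{-1 + 5 \left(-4\right)}\right) = 140 \left(\left(-1\right) \left(-4\right) \frac{1}{-1 - 20}\right) = 140 \left(\left(-1\right) \left(-4\right) \frac{1}{-21}\right) = 140 \left(\left(-1\right) \left(-4\right) \left(- \frac{1}{21}\right)\right) = 140 \left(- \frac{4}{21}\right) = - \frac{80}{3}$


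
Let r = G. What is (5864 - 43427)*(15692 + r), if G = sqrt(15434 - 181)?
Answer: -589438596 - 37563*sqrt(15253) ≈ -5.9408e+8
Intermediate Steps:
G = sqrt(15253) ≈ 123.50
r = sqrt(15253) ≈ 123.50
(5864 - 43427)*(15692 + r) = (5864 - 43427)*(15692 + sqrt(15253)) = -37563*(15692 + sqrt(15253)) = -589438596 - 37563*sqrt(15253)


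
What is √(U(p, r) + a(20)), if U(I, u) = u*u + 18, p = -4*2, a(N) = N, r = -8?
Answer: √102 ≈ 10.100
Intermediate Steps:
p = -8
U(I, u) = 18 + u² (U(I, u) = u² + 18 = 18 + u²)
√(U(p, r) + a(20)) = √((18 + (-8)²) + 20) = √((18 + 64) + 20) = √(82 + 20) = √102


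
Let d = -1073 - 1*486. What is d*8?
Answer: -12472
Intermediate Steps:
d = -1559 (d = -1073 - 486 = -1559)
d*8 = -1559*8 = -12472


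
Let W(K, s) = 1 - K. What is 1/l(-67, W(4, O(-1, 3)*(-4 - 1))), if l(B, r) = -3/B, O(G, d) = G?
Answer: 67/3 ≈ 22.333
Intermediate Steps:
1/l(-67, W(4, O(-1, 3)*(-4 - 1))) = 1/(-3/(-67)) = 1/(-3*(-1/67)) = 1/(3/67) = 67/3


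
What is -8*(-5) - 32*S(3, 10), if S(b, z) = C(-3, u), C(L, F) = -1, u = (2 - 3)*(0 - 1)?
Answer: 72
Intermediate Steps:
u = 1 (u = -1*(-1) = 1)
S(b, z) = -1
-8*(-5) - 32*S(3, 10) = -8*(-5) - 32*(-1) = 40 + 32 = 72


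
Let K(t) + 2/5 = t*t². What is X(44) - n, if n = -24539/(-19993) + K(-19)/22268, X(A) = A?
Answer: 95898434941/2226020620 ≈ 43.081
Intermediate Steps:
K(t) = -⅖ + t³ (K(t) = -⅖ + t*t² = -⅖ + t³)
n = 2046472339/2226020620 (n = -24539/(-19993) + (-⅖ + (-19)³)/22268 = -24539*(-1/19993) + (-⅖ - 6859)*(1/22268) = 24539/19993 - 34297/5*1/22268 = 24539/19993 - 34297/111340 = 2046472339/2226020620 ≈ 0.91934)
X(44) - n = 44 - 1*2046472339/2226020620 = 44 - 2046472339/2226020620 = 95898434941/2226020620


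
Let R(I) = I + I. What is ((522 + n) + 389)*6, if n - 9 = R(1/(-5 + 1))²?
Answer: 11043/2 ≈ 5521.5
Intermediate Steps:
R(I) = 2*I
n = 37/4 (n = 9 + (2/(-5 + 1))² = 9 + (2/(-4))² = 9 + (2*(-¼))² = 9 + (-½)² = 9 + ¼ = 37/4 ≈ 9.2500)
((522 + n) + 389)*6 = ((522 + 37/4) + 389)*6 = (2125/4 + 389)*6 = (3681/4)*6 = 11043/2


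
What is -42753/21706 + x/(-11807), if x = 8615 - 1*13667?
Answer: -395125959/256282742 ≈ -1.5418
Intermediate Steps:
x = -5052 (x = 8615 - 13667 = -5052)
-42753/21706 + x/(-11807) = -42753/21706 - 5052/(-11807) = -42753*1/21706 - 5052*(-1/11807) = -42753/21706 + 5052/11807 = -395125959/256282742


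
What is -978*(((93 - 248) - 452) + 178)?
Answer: 419562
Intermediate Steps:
-978*(((93 - 248) - 452) + 178) = -978*((-155 - 452) + 178) = -978*(-607 + 178) = -978*(-429) = 419562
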